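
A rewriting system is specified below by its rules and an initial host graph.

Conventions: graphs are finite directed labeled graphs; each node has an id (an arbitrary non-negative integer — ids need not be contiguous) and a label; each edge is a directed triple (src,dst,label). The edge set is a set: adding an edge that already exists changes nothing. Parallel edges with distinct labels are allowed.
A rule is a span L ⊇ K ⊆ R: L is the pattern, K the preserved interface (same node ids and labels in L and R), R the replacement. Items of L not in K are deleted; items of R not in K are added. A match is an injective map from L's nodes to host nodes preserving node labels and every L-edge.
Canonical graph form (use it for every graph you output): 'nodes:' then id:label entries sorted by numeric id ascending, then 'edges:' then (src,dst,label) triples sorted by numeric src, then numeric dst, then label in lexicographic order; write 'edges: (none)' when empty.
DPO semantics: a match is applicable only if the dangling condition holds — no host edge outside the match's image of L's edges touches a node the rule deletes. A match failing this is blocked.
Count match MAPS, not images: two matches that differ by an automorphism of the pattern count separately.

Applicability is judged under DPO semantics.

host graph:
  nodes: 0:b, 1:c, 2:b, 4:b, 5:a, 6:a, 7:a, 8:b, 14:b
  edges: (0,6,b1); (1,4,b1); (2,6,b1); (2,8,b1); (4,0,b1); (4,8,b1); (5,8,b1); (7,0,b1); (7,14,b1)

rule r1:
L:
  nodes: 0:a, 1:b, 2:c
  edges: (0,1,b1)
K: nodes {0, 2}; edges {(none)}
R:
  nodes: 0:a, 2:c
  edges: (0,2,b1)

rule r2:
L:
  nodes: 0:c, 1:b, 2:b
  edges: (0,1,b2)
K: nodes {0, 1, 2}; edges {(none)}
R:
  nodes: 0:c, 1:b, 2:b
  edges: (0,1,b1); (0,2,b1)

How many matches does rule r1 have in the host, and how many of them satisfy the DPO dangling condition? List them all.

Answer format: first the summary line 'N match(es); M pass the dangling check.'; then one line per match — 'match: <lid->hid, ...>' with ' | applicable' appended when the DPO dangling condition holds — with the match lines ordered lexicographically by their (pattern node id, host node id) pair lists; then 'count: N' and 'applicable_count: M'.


3 match(es); 1 pass the dangling check.
match: 0->5, 1->8, 2->1
match: 0->7, 1->0, 2->1
match: 0->7, 1->14, 2->1 | applicable
count: 3
applicable_count: 1


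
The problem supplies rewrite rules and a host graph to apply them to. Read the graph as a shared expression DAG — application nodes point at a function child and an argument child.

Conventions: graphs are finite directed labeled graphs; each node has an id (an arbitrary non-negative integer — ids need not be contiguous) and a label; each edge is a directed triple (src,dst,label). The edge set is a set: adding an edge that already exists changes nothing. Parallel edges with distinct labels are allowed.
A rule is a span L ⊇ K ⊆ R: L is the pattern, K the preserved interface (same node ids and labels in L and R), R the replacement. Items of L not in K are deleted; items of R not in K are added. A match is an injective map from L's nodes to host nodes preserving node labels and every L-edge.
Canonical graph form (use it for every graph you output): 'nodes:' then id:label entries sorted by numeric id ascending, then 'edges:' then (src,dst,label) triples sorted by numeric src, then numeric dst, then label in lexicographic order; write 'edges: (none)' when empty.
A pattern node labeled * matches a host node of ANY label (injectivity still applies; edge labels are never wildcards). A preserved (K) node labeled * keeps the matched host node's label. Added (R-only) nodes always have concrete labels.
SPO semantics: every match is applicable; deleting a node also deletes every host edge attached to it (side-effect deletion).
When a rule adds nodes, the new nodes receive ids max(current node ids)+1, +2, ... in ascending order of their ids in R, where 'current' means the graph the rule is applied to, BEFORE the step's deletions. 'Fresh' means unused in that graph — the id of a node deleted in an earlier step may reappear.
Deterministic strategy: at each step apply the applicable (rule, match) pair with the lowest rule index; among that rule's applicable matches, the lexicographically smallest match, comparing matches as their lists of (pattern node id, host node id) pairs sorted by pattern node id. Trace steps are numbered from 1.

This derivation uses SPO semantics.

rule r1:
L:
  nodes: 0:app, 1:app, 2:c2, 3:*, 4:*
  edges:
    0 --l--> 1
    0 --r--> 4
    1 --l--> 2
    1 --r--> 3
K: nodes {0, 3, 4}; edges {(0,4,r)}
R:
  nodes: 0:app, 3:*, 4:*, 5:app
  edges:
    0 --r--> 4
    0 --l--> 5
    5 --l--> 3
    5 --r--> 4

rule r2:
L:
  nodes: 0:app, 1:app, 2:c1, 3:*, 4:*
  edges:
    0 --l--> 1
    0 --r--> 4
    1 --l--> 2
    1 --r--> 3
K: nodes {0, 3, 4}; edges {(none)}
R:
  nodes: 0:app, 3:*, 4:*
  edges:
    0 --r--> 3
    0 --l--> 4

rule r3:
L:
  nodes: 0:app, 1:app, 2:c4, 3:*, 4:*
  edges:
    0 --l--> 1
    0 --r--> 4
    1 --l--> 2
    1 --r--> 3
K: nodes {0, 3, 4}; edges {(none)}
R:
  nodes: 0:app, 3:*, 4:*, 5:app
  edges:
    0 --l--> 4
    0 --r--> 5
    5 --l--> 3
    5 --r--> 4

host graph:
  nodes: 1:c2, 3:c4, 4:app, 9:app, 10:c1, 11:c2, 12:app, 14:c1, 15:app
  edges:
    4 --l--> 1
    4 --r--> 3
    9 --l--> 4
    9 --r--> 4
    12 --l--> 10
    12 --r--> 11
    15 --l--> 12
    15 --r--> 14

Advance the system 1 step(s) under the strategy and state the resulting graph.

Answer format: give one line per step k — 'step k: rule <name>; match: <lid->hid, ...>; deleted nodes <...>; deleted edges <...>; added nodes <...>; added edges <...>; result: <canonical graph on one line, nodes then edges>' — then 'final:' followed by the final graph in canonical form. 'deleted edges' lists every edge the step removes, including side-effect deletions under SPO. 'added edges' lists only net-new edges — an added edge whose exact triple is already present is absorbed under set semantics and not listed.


step 1: rule r2; match: 0->15, 1->12, 2->10, 3->11, 4->14; deleted nodes 10, 12; deleted edges (12,10,l); (12,11,r); (15,12,l); (15,14,r); added nodes (none); added edges (15,11,r); (15,14,l); result: nodes: 1:c2, 3:c4, 4:app, 9:app, 11:c2, 14:c1, 15:app edges: (4,1,l); (4,3,r); (9,4,l); (9,4,r); (15,11,r); (15,14,l)
final:
nodes: 1:c2, 3:c4, 4:app, 9:app, 11:c2, 14:c1, 15:app
edges: (4,1,l); (4,3,r); (9,4,l); (9,4,r); (15,11,r); (15,14,l)


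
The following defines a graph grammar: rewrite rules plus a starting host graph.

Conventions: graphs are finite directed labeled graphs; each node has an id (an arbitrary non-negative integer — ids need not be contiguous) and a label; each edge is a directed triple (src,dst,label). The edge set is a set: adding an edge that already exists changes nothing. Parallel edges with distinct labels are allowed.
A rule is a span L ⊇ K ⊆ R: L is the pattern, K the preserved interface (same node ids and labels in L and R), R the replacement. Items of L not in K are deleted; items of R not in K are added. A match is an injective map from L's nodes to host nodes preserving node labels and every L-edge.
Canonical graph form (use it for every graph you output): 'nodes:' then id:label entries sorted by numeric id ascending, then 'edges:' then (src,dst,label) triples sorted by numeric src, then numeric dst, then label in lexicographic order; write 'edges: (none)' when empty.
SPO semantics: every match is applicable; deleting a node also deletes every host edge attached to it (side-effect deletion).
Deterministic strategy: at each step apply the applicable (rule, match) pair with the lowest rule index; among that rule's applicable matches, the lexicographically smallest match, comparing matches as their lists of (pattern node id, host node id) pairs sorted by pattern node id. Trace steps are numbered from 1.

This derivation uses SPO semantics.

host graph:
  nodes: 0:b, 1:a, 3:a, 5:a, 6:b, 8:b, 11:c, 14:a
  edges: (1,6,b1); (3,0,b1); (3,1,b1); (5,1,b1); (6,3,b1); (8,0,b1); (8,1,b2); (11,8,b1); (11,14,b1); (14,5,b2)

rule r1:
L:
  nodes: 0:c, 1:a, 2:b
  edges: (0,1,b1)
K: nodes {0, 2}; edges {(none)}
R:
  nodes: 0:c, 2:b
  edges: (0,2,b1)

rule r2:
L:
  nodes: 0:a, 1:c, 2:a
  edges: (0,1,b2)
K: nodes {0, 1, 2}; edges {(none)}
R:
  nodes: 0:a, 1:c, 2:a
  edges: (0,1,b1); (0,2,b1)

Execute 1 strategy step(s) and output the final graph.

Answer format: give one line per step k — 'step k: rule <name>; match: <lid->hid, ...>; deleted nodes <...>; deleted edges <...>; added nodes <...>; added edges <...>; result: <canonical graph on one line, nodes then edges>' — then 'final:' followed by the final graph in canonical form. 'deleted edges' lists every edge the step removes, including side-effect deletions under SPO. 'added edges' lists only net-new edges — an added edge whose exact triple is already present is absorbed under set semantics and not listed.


step 1: rule r1; match: 0->11, 1->14, 2->0; deleted nodes 14; deleted edges (11,14,b1); (14,5,b2); added nodes (none); added edges (11,0,b1); result: nodes: 0:b, 1:a, 3:a, 5:a, 6:b, 8:b, 11:c edges: (1,6,b1); (3,0,b1); (3,1,b1); (5,1,b1); (6,3,b1); (8,0,b1); (8,1,b2); (11,0,b1); (11,8,b1)
final:
nodes: 0:b, 1:a, 3:a, 5:a, 6:b, 8:b, 11:c
edges: (1,6,b1); (3,0,b1); (3,1,b1); (5,1,b1); (6,3,b1); (8,0,b1); (8,1,b2); (11,0,b1); (11,8,b1)


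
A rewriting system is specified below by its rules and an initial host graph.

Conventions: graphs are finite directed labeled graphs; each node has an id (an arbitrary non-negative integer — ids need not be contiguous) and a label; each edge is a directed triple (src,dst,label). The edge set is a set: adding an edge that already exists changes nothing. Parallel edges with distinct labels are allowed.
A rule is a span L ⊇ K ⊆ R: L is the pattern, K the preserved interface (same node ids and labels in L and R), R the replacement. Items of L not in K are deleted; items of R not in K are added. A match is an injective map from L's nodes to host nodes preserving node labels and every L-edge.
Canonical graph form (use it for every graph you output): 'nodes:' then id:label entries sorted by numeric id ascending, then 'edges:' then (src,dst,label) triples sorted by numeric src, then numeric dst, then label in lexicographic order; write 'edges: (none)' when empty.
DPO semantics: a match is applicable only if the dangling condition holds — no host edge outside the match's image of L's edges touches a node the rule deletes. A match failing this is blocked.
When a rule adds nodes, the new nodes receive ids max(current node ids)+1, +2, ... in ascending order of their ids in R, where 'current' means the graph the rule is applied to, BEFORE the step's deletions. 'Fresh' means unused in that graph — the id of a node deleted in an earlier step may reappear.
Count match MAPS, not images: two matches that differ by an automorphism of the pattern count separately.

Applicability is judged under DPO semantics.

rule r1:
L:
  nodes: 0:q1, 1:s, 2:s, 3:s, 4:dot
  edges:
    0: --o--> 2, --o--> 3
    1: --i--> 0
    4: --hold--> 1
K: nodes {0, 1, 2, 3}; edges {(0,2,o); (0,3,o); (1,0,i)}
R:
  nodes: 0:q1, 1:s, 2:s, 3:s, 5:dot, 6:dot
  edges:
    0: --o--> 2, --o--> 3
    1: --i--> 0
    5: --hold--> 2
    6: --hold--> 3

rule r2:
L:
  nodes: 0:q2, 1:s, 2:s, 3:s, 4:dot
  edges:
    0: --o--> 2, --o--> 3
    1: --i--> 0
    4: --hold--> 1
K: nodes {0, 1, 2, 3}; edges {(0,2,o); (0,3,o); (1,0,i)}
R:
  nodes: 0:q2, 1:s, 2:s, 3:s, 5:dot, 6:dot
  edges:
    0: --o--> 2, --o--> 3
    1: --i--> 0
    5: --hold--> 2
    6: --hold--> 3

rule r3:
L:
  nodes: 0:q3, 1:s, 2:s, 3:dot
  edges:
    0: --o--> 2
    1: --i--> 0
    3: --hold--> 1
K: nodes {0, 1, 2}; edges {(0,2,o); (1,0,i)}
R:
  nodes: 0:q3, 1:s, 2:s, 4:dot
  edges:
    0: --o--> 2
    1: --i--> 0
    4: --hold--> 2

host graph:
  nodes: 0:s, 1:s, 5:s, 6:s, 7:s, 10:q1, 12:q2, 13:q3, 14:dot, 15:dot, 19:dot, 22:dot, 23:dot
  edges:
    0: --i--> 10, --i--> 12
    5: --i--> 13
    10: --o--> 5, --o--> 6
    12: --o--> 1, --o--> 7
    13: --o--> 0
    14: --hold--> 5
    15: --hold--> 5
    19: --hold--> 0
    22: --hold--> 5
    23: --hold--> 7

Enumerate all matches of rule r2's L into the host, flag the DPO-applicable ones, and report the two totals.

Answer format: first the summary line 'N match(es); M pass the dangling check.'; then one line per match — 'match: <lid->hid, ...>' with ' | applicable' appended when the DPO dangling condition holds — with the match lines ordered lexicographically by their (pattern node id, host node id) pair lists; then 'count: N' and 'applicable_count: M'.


2 match(es); 2 pass the dangling check.
match: 0->12, 1->0, 2->1, 3->7, 4->19 | applicable
match: 0->12, 1->0, 2->7, 3->1, 4->19 | applicable
count: 2
applicable_count: 2


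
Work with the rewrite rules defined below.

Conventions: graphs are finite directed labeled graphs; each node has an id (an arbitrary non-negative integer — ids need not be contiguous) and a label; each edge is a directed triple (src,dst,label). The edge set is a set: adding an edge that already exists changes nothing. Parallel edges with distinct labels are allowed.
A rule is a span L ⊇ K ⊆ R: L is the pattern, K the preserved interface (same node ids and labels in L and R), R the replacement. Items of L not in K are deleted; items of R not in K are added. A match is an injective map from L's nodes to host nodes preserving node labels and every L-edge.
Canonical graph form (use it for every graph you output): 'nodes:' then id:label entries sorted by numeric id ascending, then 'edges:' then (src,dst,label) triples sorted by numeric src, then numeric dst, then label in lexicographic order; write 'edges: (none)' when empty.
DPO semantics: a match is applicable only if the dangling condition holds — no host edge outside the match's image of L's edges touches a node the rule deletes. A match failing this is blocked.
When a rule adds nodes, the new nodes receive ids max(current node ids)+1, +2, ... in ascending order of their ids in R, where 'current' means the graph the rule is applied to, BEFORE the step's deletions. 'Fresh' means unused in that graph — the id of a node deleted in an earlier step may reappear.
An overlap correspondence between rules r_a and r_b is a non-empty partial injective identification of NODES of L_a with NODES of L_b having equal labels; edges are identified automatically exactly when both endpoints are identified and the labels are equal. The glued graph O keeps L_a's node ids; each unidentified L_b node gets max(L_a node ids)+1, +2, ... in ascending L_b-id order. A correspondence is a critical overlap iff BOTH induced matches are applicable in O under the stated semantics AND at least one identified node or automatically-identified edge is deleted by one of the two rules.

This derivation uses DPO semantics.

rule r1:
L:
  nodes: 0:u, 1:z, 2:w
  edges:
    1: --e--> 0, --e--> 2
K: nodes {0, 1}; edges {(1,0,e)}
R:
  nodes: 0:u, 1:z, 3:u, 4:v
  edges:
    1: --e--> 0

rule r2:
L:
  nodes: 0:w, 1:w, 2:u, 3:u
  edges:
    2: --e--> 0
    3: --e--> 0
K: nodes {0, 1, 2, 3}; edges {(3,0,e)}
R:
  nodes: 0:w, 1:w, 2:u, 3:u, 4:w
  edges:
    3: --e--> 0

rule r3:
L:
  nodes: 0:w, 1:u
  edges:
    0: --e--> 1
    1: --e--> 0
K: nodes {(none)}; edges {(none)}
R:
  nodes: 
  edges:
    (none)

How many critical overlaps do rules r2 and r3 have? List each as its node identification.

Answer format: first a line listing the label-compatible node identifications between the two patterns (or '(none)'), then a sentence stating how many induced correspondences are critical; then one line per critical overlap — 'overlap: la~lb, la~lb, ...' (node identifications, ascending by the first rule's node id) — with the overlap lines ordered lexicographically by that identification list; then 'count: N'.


label-compatible node identifications between L(r2) and L(r3): 0~0, 1~0, 2~1, 3~1
1 of the induced correspondences is a critical overlap of r2 and r3.
overlap: 1~0
count: 1


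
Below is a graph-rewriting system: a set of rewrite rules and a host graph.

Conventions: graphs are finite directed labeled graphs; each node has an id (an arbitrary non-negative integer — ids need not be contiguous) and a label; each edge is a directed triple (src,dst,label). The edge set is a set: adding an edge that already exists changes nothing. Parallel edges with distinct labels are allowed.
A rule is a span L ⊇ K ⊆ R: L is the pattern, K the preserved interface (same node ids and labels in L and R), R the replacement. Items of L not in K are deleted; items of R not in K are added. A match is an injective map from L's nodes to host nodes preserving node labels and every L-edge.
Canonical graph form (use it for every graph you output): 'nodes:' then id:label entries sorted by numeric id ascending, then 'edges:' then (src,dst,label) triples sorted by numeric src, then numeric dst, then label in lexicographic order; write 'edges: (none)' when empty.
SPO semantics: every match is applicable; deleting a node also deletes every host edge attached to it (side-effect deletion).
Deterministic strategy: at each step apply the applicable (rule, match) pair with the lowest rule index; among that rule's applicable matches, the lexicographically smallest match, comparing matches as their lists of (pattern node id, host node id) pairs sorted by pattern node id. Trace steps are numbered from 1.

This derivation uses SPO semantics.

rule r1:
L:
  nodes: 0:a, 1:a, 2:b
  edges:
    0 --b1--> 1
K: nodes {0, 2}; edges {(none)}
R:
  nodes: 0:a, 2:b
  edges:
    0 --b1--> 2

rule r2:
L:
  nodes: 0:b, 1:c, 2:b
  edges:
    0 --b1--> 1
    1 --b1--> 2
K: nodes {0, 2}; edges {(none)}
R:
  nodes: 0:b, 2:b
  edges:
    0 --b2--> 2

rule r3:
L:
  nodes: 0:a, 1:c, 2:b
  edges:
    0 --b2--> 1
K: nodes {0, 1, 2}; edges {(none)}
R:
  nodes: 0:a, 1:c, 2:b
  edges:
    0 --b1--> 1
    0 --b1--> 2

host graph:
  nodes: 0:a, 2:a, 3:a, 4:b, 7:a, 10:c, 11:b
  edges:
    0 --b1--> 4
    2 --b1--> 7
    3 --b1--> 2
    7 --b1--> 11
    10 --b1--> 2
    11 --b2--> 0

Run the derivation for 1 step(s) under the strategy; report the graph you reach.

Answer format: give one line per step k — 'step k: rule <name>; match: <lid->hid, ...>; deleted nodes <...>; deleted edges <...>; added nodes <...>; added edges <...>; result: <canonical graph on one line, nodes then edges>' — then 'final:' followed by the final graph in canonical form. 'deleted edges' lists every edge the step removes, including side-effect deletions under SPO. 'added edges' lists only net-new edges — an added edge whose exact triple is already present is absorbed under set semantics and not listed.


step 1: rule r1; match: 0->2, 1->7, 2->4; deleted nodes 7; deleted edges (2,7,b1); (7,11,b1); added nodes (none); added edges (2,4,b1); result: nodes: 0:a, 2:a, 3:a, 4:b, 10:c, 11:b edges: (0,4,b1); (2,4,b1); (3,2,b1); (10,2,b1); (11,0,b2)
final:
nodes: 0:a, 2:a, 3:a, 4:b, 10:c, 11:b
edges: (0,4,b1); (2,4,b1); (3,2,b1); (10,2,b1); (11,0,b2)


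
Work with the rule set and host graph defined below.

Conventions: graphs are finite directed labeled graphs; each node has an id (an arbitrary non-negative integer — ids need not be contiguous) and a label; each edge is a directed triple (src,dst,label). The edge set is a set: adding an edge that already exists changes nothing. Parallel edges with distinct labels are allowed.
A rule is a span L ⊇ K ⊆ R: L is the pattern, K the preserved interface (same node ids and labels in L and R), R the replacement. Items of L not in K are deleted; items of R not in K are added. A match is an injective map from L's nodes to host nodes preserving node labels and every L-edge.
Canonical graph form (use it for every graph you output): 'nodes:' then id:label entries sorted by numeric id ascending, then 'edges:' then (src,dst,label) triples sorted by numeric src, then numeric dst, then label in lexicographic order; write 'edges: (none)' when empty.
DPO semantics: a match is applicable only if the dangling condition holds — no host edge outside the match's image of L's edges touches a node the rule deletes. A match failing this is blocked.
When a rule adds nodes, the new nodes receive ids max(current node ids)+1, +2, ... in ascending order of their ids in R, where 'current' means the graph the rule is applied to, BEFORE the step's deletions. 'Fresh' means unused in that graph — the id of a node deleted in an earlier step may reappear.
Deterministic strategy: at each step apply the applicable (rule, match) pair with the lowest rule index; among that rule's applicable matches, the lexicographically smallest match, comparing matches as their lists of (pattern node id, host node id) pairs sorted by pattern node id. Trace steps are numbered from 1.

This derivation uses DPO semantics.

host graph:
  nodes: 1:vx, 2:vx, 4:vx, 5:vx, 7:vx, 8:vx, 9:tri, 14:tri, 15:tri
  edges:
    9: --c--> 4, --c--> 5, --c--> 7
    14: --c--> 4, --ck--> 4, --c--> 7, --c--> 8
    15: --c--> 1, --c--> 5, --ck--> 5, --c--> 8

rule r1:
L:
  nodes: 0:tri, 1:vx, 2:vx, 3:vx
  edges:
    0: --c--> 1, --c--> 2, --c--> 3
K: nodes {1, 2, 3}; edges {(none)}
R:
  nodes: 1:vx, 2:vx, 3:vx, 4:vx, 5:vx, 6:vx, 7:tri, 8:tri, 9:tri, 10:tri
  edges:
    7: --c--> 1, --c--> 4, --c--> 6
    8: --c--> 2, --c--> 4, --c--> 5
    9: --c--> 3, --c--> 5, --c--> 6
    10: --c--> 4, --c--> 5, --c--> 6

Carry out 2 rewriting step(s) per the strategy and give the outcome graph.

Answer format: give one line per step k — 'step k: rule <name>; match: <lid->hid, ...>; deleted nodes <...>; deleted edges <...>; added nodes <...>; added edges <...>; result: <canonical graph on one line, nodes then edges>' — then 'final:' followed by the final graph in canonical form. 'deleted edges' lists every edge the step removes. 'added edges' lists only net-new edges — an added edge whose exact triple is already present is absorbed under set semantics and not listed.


step 1: rule r1; match: 0->9, 1->4, 2->5, 3->7; deleted nodes 9; deleted edges (9,4,c); (9,5,c); (9,7,c); added nodes 16, 17, 18, 19, 20, 21, 22; added edges (19,4,c); (19,16,c); (19,18,c); (20,5,c); (20,16,c); (20,17,c); (21,7,c); (21,17,c); (21,18,c); (22,16,c); (22,17,c); (22,18,c); result: nodes: 1:vx, 2:vx, 4:vx, 5:vx, 7:vx, 8:vx, 14:tri, 15:tri, 16:vx, 17:vx, 18:vx, 19:tri, 20:tri, 21:tri, 22:tri edges: (14,4,c); (14,4,ck); (14,7,c); (14,8,c); (15,1,c); (15,5,c); (15,5,ck); (15,8,c); (19,4,c); (19,16,c); (19,18,c); (20,5,c); (20,16,c); (20,17,c); (21,7,c); (21,17,c); (21,18,c); (22,16,c); (22,17,c); (22,18,c)
step 2: rule r1; match: 0->19, 1->4, 2->16, 3->18; deleted nodes 19; deleted edges (19,4,c); (19,16,c); (19,18,c); added nodes 23, 24, 25, 26, 27, 28, 29; added edges (26,4,c); (26,23,c); (26,25,c); (27,16,c); (27,23,c); (27,24,c); (28,18,c); (28,24,c); (28,25,c); (29,23,c); (29,24,c); (29,25,c); result: nodes: 1:vx, 2:vx, 4:vx, 5:vx, 7:vx, 8:vx, 14:tri, 15:tri, 16:vx, 17:vx, 18:vx, 20:tri, 21:tri, 22:tri, 23:vx, 24:vx, 25:vx, 26:tri, 27:tri, 28:tri, 29:tri edges: (14,4,c); (14,4,ck); (14,7,c); (14,8,c); (15,1,c); (15,5,c); (15,5,ck); (15,8,c); (20,5,c); (20,16,c); (20,17,c); (21,7,c); (21,17,c); (21,18,c); (22,16,c); (22,17,c); (22,18,c); (26,4,c); (26,23,c); (26,25,c); (27,16,c); (27,23,c); (27,24,c); (28,18,c); (28,24,c); (28,25,c); (29,23,c); (29,24,c); (29,25,c)
final:
nodes: 1:vx, 2:vx, 4:vx, 5:vx, 7:vx, 8:vx, 14:tri, 15:tri, 16:vx, 17:vx, 18:vx, 20:tri, 21:tri, 22:tri, 23:vx, 24:vx, 25:vx, 26:tri, 27:tri, 28:tri, 29:tri
edges: (14,4,c); (14,4,ck); (14,7,c); (14,8,c); (15,1,c); (15,5,c); (15,5,ck); (15,8,c); (20,5,c); (20,16,c); (20,17,c); (21,7,c); (21,17,c); (21,18,c); (22,16,c); (22,17,c); (22,18,c); (26,4,c); (26,23,c); (26,25,c); (27,16,c); (27,23,c); (27,24,c); (28,18,c); (28,24,c); (28,25,c); (29,23,c); (29,24,c); (29,25,c)


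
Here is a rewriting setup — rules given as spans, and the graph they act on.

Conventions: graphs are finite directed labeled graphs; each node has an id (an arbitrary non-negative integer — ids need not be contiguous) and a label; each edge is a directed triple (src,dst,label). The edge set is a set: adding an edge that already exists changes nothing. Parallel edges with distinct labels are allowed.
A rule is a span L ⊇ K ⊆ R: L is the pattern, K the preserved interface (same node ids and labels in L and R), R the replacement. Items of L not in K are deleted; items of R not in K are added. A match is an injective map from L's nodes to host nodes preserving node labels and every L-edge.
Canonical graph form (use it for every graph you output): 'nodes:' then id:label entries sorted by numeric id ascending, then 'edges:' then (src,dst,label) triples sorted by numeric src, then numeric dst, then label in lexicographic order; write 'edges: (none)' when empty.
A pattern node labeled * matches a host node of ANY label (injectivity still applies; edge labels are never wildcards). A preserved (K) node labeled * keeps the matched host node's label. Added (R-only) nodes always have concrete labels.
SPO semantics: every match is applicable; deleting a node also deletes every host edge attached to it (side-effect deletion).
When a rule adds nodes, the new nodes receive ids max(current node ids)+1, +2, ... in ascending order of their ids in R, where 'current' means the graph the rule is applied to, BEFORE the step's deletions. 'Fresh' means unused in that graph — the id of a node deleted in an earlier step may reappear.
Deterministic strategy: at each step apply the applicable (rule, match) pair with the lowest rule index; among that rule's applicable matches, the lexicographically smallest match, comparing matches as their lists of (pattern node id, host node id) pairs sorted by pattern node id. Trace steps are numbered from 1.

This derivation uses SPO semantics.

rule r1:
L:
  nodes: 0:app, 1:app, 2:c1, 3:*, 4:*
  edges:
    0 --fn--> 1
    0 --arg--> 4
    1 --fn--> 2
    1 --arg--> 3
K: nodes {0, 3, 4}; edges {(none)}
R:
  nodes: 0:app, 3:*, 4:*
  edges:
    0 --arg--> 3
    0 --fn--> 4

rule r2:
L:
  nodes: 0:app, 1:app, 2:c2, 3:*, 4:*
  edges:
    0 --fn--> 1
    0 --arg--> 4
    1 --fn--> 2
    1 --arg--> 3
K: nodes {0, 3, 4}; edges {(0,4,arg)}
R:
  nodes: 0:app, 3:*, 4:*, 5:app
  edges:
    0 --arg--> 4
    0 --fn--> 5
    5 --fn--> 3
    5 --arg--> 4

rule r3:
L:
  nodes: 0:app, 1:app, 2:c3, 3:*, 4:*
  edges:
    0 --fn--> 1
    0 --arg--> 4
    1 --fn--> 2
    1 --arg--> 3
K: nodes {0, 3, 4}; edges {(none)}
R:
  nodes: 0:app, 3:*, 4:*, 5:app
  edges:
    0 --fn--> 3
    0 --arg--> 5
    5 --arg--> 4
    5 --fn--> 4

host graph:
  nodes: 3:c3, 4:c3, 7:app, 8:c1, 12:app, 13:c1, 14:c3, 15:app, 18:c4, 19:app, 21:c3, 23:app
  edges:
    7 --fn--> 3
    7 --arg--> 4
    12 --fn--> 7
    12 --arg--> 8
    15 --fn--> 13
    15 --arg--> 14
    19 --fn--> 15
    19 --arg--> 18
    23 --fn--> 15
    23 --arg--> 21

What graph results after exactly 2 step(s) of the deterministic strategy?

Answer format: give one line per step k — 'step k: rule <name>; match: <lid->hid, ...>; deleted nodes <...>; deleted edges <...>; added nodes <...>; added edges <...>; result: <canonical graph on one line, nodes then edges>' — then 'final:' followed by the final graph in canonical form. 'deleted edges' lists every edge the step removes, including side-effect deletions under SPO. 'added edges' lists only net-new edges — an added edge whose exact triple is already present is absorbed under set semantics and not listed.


step 1: rule r1; match: 0->19, 1->15, 2->13, 3->14, 4->18; deleted nodes 13, 15; deleted edges (15,13,fn); (15,14,arg); (19,15,fn); (19,18,arg); (23,15,fn); added nodes (none); added edges (19,14,arg); (19,18,fn); result: nodes: 3:c3, 4:c3, 7:app, 8:c1, 12:app, 14:c3, 18:c4, 19:app, 21:c3, 23:app edges: (7,3,fn); (7,4,arg); (12,7,fn); (12,8,arg); (19,14,arg); (19,18,fn); (23,21,arg)
step 2: rule r3; match: 0->12, 1->7, 2->3, 3->4, 4->8; deleted nodes 3, 7; deleted edges (7,3,fn); (7,4,arg); (12,7,fn); (12,8,arg); added nodes 24; added edges (12,4,fn); (12,24,arg); (24,8,arg); (24,8,fn); result: nodes: 4:c3, 8:c1, 12:app, 14:c3, 18:c4, 19:app, 21:c3, 23:app, 24:app edges: (12,4,fn); (12,24,arg); (19,14,arg); (19,18,fn); (23,21,arg); (24,8,arg); (24,8,fn)
final:
nodes: 4:c3, 8:c1, 12:app, 14:c3, 18:c4, 19:app, 21:c3, 23:app, 24:app
edges: (12,4,fn); (12,24,arg); (19,14,arg); (19,18,fn); (23,21,arg); (24,8,arg); (24,8,fn)


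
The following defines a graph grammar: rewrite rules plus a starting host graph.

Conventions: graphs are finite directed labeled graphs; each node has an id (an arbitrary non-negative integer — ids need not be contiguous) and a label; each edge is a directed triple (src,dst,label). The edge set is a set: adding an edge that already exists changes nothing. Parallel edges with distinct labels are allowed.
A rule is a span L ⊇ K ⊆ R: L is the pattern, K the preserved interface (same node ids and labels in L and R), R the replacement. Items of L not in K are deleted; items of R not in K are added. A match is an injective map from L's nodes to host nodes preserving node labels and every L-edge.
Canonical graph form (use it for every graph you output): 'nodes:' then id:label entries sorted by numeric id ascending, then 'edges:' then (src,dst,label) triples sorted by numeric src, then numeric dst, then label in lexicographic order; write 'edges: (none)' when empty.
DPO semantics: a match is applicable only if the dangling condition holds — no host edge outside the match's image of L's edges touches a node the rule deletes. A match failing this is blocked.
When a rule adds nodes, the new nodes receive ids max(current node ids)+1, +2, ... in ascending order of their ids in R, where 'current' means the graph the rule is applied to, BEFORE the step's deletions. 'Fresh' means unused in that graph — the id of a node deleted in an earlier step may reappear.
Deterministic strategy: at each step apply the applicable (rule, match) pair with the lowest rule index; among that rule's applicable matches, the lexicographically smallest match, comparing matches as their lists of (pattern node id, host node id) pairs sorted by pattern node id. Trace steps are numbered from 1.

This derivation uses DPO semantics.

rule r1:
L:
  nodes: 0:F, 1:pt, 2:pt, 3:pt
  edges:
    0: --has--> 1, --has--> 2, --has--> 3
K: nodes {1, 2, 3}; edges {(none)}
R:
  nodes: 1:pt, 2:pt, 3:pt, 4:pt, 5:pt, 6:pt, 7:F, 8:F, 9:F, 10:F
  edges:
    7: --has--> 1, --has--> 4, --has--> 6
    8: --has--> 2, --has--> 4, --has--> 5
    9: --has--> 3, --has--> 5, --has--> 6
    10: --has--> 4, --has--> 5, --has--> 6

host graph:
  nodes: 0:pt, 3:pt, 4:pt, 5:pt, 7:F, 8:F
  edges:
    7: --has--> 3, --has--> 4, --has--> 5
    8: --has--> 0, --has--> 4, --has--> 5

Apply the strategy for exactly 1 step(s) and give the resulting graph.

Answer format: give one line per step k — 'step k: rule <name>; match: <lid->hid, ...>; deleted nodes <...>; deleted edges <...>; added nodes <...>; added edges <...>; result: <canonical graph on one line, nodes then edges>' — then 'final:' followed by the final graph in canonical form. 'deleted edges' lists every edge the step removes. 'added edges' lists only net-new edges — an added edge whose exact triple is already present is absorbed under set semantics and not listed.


step 1: rule r1; match: 0->7, 1->3, 2->4, 3->5; deleted nodes 7; deleted edges (7,3,has); (7,4,has); (7,5,has); added nodes 9, 10, 11, 12, 13, 14, 15; added edges (12,3,has); (12,9,has); (12,11,has); (13,4,has); (13,9,has); (13,10,has); (14,5,has); (14,10,has); (14,11,has); (15,9,has); (15,10,has); (15,11,has); result: nodes: 0:pt, 3:pt, 4:pt, 5:pt, 8:F, 9:pt, 10:pt, 11:pt, 12:F, 13:F, 14:F, 15:F edges: (8,0,has); (8,4,has); (8,5,has); (12,3,has); (12,9,has); (12,11,has); (13,4,has); (13,9,has); (13,10,has); (14,5,has); (14,10,has); (14,11,has); (15,9,has); (15,10,has); (15,11,has)
final:
nodes: 0:pt, 3:pt, 4:pt, 5:pt, 8:F, 9:pt, 10:pt, 11:pt, 12:F, 13:F, 14:F, 15:F
edges: (8,0,has); (8,4,has); (8,5,has); (12,3,has); (12,9,has); (12,11,has); (13,4,has); (13,9,has); (13,10,has); (14,5,has); (14,10,has); (14,11,has); (15,9,has); (15,10,has); (15,11,has)


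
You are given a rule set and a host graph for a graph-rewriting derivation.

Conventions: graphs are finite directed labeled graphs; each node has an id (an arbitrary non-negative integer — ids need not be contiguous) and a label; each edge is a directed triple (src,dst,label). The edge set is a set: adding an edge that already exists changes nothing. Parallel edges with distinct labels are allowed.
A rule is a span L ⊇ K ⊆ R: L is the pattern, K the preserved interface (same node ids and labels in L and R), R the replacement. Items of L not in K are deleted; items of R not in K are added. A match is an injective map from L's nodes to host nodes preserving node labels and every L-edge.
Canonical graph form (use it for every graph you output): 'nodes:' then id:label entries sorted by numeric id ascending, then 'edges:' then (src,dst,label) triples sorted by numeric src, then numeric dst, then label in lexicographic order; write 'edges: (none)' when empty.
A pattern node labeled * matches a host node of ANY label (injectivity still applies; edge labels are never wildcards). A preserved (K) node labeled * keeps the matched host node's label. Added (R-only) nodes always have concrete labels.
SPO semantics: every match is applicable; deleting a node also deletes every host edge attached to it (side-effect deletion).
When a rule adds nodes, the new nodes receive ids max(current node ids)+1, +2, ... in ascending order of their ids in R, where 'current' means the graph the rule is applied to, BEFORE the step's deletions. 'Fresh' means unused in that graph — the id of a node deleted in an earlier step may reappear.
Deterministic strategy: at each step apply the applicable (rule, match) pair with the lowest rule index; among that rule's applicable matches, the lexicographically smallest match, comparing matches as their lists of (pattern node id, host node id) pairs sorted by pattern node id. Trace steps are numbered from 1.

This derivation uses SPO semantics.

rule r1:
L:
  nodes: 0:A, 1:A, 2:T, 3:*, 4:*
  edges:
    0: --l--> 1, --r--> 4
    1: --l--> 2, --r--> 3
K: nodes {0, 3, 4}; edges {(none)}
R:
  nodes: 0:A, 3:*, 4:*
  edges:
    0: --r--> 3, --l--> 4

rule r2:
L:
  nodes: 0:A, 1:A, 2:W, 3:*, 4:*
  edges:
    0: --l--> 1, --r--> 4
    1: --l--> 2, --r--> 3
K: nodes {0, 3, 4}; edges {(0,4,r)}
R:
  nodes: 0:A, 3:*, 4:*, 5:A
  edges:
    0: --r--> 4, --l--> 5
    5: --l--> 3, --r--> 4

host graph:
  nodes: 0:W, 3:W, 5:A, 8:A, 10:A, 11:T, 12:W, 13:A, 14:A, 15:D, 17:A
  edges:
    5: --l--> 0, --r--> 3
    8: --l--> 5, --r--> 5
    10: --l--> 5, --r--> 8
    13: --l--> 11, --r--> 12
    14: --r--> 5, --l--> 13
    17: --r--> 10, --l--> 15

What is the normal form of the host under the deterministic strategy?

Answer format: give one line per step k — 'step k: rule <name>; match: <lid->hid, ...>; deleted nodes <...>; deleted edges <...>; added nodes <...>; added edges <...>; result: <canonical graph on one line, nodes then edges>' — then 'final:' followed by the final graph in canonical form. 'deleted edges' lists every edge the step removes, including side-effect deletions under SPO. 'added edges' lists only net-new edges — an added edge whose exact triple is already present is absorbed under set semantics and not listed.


step 1: rule r1; match: 0->14, 1->13, 2->11, 3->12, 4->5; deleted nodes 11, 13; deleted edges (13,11,l); (13,12,r); (14,5,r); (14,13,l); added nodes (none); added edges (14,5,l); (14,12,r); result: nodes: 0:W, 3:W, 5:A, 8:A, 10:A, 12:W, 14:A, 15:D, 17:A edges: (5,0,l); (5,3,r); (8,5,l); (8,5,r); (10,5,l); (10,8,r); (14,5,l); (14,12,r); (17,10,r); (17,15,l)
step 2: rule r2; match: 0->10, 1->5, 2->0, 3->3, 4->8; deleted nodes 0, 5; deleted edges (5,0,l); (5,3,r); (8,5,l); (8,5,r); (10,5,l); (14,5,l); added nodes 18; added edges (10,18,l); (18,3,l); (18,8,r); result: nodes: 3:W, 8:A, 10:A, 12:W, 14:A, 15:D, 17:A, 18:A edges: (10,8,r); (10,18,l); (14,12,r); (17,10,r); (17,15,l); (18,3,l); (18,8,r)
final:
nodes: 3:W, 8:A, 10:A, 12:W, 14:A, 15:D, 17:A, 18:A
edges: (10,8,r); (10,18,l); (14,12,r); (17,10,r); (17,15,l); (18,3,l); (18,8,r)


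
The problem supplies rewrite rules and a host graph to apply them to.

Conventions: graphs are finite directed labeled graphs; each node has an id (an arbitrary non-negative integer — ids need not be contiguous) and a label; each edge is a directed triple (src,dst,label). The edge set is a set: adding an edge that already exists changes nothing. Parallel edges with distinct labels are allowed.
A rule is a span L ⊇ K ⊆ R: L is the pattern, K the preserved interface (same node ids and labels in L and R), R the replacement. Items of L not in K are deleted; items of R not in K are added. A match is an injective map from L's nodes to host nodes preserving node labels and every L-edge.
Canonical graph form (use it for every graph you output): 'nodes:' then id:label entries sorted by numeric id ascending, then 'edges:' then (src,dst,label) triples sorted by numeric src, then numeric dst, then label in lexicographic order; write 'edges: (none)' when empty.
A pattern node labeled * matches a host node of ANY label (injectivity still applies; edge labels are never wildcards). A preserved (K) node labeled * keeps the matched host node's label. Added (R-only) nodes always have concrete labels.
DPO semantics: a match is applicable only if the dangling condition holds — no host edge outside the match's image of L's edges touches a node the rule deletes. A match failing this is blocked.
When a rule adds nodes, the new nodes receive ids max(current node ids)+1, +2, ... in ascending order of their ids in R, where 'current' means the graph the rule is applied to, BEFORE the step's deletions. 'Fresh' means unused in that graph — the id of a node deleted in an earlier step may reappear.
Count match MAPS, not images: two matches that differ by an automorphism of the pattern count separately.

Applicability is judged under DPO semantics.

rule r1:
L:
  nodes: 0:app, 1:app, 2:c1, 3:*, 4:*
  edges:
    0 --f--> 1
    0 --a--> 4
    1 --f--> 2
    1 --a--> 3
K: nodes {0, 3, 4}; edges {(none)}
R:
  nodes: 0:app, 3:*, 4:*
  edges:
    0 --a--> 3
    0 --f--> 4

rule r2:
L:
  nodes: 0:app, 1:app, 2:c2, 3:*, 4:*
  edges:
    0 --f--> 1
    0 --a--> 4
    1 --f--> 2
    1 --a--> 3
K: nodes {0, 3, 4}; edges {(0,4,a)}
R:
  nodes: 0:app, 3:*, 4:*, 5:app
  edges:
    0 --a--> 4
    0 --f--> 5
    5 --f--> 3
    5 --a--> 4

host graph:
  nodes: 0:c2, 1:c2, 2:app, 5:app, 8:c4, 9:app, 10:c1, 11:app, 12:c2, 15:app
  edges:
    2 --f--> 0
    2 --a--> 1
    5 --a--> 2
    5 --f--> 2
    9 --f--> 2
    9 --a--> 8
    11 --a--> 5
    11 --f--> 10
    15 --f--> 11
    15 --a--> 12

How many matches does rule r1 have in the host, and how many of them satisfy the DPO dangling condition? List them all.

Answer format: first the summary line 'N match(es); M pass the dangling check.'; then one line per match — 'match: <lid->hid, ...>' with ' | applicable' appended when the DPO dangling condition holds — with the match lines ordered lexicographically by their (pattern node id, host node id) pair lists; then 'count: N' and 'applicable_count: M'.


1 match(es); 1 pass the dangling check.
match: 0->15, 1->11, 2->10, 3->5, 4->12 | applicable
count: 1
applicable_count: 1


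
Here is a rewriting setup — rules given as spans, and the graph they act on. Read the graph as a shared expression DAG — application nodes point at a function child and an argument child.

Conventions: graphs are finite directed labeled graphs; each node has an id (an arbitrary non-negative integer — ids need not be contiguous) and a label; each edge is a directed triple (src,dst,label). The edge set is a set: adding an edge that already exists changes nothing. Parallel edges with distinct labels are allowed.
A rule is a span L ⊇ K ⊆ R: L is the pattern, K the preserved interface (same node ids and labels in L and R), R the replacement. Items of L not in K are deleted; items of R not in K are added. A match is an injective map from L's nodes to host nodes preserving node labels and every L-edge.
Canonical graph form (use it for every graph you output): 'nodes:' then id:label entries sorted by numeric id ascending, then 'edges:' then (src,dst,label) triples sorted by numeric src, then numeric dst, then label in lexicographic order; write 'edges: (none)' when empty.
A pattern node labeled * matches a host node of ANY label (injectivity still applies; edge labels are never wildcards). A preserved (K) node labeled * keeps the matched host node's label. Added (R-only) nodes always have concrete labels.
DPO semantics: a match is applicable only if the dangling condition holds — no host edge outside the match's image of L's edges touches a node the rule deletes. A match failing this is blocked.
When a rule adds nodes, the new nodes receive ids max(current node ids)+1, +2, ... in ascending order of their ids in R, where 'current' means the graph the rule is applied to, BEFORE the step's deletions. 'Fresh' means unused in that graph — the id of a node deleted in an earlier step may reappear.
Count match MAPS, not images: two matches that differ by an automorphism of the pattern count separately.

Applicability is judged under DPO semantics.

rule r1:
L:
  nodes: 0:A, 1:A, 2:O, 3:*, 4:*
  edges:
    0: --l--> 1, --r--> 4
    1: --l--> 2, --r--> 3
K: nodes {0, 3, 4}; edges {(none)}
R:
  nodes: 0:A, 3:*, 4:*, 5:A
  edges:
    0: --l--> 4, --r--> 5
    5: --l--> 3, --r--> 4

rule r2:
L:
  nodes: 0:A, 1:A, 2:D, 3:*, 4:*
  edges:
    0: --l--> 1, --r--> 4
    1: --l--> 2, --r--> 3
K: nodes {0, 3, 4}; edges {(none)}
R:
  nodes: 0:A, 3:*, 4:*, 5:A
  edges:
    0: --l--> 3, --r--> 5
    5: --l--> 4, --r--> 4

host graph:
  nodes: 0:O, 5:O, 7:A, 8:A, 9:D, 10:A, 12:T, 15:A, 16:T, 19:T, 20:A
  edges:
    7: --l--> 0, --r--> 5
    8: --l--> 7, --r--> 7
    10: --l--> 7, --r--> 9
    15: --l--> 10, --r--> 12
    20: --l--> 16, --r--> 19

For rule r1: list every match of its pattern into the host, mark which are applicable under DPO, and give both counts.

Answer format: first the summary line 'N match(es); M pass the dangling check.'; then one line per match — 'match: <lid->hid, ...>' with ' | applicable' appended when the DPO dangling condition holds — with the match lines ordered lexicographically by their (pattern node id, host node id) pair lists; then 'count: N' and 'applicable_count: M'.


1 match(es); 0 pass the dangling check.
match: 0->10, 1->7, 2->0, 3->5, 4->9
count: 1
applicable_count: 0
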